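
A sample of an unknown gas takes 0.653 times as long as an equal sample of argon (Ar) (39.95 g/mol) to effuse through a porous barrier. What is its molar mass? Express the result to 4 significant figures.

Since effusion rate ∝ 1/√M, t_X/t_Ar = √(M_X/M_Ar).
0.653 = √(M_X/39.95)
M_X = 39.95 × 0.653² = 39.95 × 0.4264 = 17.04 g/mol

17.04 g/mol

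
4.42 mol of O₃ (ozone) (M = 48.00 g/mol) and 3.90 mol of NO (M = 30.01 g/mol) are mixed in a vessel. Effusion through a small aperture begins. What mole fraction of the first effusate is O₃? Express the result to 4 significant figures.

0.4726

The effusion rate of species i is ∝ p_i/√M_i ∝ n_i/√M_i.
So x_O₃ in the escaping gas = (n_O₃/√M_O₃) / Σ(n_i/√M_i)
= (4.42/√48.00) / (4.42/√48.00 + 3.90/√30.01) = 0.6380/(0.6380 + 0.7119) = 0.4726.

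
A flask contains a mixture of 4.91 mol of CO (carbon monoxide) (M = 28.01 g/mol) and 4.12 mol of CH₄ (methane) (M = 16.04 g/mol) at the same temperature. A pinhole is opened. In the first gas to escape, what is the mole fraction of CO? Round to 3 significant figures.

Each component's effusion rate ∝ (its partial pressure)·(1/√M) ∝ n_i/√M_i.
x_CO(eff) = (n_CO/√M_CO) / (n_CO/√M_CO + n_CH₄/√M_CH₄)
= (4.91/√28.01) / (4.91/√28.01 + 4.12/√16.04) = 0.9277/(0.9277 + 1.029) = 0.474.

0.474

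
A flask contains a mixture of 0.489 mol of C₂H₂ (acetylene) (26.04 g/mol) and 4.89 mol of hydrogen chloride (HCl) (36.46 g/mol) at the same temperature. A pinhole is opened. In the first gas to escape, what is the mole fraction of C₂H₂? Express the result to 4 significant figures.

The effusion rate of species i is ∝ p_i/√M_i ∝ n_i/√M_i.
Mole fraction of C₂H₂ in the effusate = (n_C₂H₂/√M_C₂H₂) / (n_C₂H₂/√M_C₂H₂ + n_HCl/√M_HCl)
= (0.489/√26.04) / (0.489/√26.04 + 4.89/√36.46) = 0.09583/(0.09583 + 0.8098) = 0.1058.

0.1058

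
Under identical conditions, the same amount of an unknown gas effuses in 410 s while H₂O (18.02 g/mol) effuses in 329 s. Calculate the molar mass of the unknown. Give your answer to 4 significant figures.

Since effusion rate ∝ 1/√M, t_X/t_H₂O = √(M_X/M_H₂O).
410/329 = 1.246 = √(M_X/18.02)
M_X = 18.02 × 1.246² = 18.02 × 1.553 = 27.99 g/mol

27.99 g/mol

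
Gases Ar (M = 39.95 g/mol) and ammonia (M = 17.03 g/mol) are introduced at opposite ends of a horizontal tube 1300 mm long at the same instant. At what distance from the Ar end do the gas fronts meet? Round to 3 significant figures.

Distances travelled in equal time are proportional to diffusion rates, so d_Ar/d_NH₃ = √(M_NH₃/M_Ar) = √(17.03/39.95) = 0.6529.
With d_Ar + d_NH₃ = 1300 mm, d_NH₃ = 1300/(1 + 0.6529) = 786.5 mm.
d_Ar = 1300 − 786.5 = 514 mm.

514 mm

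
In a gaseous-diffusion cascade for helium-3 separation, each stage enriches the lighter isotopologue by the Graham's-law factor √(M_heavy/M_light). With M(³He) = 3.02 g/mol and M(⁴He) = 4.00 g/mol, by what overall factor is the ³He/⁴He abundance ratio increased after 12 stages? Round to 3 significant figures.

Each stage multiplies the ratio by α = √(4.00/3.02), so after 12 stages the overall factor is α^12 = (4.00/3.02)^(12/2).
= 1.32450^6 = 5.40.

5.40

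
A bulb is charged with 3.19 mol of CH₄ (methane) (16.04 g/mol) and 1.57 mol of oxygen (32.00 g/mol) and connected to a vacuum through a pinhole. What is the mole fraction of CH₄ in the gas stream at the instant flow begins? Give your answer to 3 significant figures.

0.742

Rate_i ∝ x_i/√M_i (Graham's law weighted by mole fraction), so the effusate composition follows n_i/√M_i.
So x_CH₄ in the escaping gas = (n_CH₄/√M_CH₄) / Σ(n_i/√M_i)
= (3.19/√16.04) / (3.19/√16.04 + 1.57/√32.00) = 0.7965/(0.7965 + 0.2775) = 0.742.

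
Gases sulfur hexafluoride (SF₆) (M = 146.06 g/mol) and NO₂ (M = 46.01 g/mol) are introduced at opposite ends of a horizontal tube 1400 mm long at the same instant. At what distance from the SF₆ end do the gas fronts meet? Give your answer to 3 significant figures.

Distances travelled in equal time are proportional to diffusion rates, so d_SF₆/d_NO₂ = √(M_NO₂/M_SF₆) = √(46.01/146.06) = 0.5613.
With d_SF₆ + d_NO₂ = 1400 mm, d_NO₂ = 1400/(1 + 0.5613) = 896.7 mm.
d_SF₆ = 1400 − 896.7 = 503 mm.

503 mm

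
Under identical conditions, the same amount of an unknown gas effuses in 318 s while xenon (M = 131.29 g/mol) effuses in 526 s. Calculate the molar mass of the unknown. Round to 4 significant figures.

47.99 g/mol

Graham's law gives t_X/t_Xe = √(M_X/M_Xe).
318/526 = 0.6046 = √(M_X/131.29)
M_X = 131.29 × 0.6046² = 131.29 × 0.3655 = 47.99 g/mol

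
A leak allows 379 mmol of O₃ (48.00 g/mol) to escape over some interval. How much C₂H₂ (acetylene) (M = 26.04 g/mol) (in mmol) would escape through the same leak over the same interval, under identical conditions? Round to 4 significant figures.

514.6 mmol

By Graham's law, rate_C₂H₂/rate_O₃ = √(M_O₃/M_C₂H₂) = √(48.00/26.04) = √1.843 = 1.358.
So the amount for C₂H₂ is 379 × 1.358 = 514.6 mmol.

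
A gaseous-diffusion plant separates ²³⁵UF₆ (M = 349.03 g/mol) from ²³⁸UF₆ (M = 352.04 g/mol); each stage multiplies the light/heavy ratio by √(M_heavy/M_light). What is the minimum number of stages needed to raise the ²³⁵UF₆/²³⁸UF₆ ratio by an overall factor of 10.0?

537

Single-stage factor α = √(352.04/349.03), so ln α = ½ ln(1.00862) = 0.004293.
Need α^N ≥ 10.0 ⇒ N ≥ ln(10.0) / ln α = 2.303 / 0.004293 = 536.30.
Minimum whole number of stages: N = 537.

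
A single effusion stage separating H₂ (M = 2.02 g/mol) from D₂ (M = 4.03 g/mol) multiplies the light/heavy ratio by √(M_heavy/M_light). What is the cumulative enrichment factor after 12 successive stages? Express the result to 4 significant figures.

63.06

After 12 stages the ratio has grown by (√(4.03/2.02))^12 = (4.03/2.02)^(12/2).
= 1.99505^6 = 63.06.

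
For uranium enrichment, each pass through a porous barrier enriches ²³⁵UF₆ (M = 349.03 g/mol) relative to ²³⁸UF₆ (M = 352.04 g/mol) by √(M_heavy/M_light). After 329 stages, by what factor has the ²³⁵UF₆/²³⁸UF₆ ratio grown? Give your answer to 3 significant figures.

The single-stage factor is √(M_heavy/M_light), so 329 stages give [√(352.04/349.03)]^329 = (352.04/349.03)^(329/2).
= 1.00862^(329/2) = 4.11.

4.11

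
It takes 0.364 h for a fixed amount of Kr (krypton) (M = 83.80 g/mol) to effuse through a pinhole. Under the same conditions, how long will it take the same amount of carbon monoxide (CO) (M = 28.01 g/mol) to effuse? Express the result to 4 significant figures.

Using Graham's law: t_CO/t_Kr = √(M_CO/M_Kr) = √(28.01/83.80) = √0.3342 = 0.5781.
So the time for CO is 0.364 × 0.5781 = 0.2104 h.

0.2104 h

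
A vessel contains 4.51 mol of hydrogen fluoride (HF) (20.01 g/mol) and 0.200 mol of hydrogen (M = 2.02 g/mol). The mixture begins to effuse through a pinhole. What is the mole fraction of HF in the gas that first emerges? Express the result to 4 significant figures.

Effusion rate of each component ∝ n_i/√M_i (partial pressure × 1/√M).
x_HF(eff) = (n_HF/√M_HF) / (n_HF/√M_HF + n_H₂/√M_H₂)
= (4.51/√20.01) / (4.51/√20.01 + 0.200/√2.02) = 1.008/(1.008 + 0.1407) = 0.8775.

0.8775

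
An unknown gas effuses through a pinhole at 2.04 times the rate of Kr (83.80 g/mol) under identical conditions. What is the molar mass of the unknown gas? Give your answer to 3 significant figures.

From Graham's law, rate_X/rate_Kr = √(M_Kr/M_X).
2.04 = √(83.80/M_X)
M_X = 83.80 / 2.04² = 83.80 / 4.162 = 20.1 g/mol

20.1 g/mol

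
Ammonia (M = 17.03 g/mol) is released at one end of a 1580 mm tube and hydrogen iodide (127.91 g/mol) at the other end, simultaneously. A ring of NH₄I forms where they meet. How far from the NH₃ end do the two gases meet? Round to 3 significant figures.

In equal time, each gas travels a distance ∝ its rate ∝ 1/√M, so d_NH₃/d_HI = √(M_HI/M_NH₃) = √(127.91/17.03) = 2.741.
With d_NH₃ + d_HI = 1580 mm, d_HI = 1580/(1 + 2.741) = 422.4 mm.
d_NH₃ = 1580 − 422.4 = 1160 mm.

1160 mm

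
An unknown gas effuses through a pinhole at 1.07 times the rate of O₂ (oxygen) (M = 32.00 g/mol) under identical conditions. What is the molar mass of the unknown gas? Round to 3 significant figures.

From Graham's law, rate_X/rate_O₂ = √(M_O₂/M_X).
1.07 = √(32.00/M_X)
M_X = 32.00 / 1.07² = 32.00 / 1.145 = 28.0 g/mol

28.0 g/mol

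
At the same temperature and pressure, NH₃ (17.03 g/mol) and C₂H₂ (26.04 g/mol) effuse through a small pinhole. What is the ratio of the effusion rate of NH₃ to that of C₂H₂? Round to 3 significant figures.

1.24

By Graham's law, rate_NH₃/rate_C₂H₂ = √(M_C₂H₂/M_NH₃) = √(26.04/17.03) = √1.529 = 1.24.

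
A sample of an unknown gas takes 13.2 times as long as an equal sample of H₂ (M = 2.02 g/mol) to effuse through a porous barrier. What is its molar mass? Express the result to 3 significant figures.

By Graham's law, t_X/t_H₂ = √(M_X/M_H₂).
13.2 = √(M_X/2.02)
M_X = 2.02 × 13.2² = 2.02 × 174.2 = 352 g/mol

352 g/mol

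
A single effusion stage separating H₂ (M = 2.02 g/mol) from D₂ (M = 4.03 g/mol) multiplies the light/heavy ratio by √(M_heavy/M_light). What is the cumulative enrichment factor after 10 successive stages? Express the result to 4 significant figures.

31.61

The single-stage factor is √(M_heavy/M_light), so 10 stages give [√(4.03/2.02)]^10 = (4.03/2.02)^(10/2).
= 1.99505^5 = 31.61.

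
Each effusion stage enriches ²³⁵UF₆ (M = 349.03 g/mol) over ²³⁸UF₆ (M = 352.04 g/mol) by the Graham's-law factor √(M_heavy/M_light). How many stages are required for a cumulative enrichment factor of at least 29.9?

792

With α = √(352.04/349.03) per stage, ln α = ½ ln(1.00862) = 0.004293.
Need α^N ≥ 29.9 ⇒ N ≥ ln(29.9) / ln α = 3.398 / 0.004293 = 791.40.
So at least 792 stages are needed.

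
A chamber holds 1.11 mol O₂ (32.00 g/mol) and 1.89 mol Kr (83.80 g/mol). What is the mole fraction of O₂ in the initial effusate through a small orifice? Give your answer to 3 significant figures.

0.487

Each component's effusion rate ∝ (its partial pressure)·(1/√M) ∝ n_i/√M_i.
Mole fraction of O₂ in the effusate = (n_O₂/√M_O₂) / (n_O₂/√M_O₂ + n_Kr/√M_Kr)
= (1.11/√32.00) / (1.11/√32.00 + 1.89/√83.80) = 0.1962/(0.1962 + 0.2065) = 0.487.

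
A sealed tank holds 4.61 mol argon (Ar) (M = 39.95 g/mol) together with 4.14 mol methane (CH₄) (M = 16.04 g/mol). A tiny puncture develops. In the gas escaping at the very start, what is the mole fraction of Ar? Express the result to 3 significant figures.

Each component's effusion rate ∝ (its partial pressure)·(1/√M) ∝ n_i/√M_i.
So x_Ar in the escaping gas = (n_Ar/√M_Ar) / Σ(n_i/√M_i)
= (4.61/√39.95) / (4.61/√39.95 + 4.14/√16.04) = 0.7294/(0.7294 + 1.034) = 0.414.

0.414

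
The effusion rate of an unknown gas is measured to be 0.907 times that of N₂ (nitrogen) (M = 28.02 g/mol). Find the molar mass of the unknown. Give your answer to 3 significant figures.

34.1 g/mol

Using Graham's law: rate_X/rate_N₂ = √(M_N₂/M_X).
0.907 = √(28.02/M_X)
M_X = 28.02 / 0.907² = 28.02 / 0.8226 = 34.1 g/mol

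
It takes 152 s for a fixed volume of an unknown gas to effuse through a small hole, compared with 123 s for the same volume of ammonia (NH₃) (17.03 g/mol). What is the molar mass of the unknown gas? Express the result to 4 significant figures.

By Graham's law, t_X/t_NH₃ = √(M_X/M_NH₃).
152/123 = 1.236 = √(M_X/17.03)
M_X = 17.03 × 1.236² = 17.03 × 1.527 = 26.01 g/mol

26.01 g/mol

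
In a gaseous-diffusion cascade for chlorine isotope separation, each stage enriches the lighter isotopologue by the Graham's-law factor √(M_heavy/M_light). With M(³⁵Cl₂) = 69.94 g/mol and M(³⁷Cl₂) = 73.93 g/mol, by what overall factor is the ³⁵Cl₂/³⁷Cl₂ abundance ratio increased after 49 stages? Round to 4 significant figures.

3.893

The single-stage factor is √(M_heavy/M_light), so 49 stages give [√(73.93/69.94)]^49 = (73.93/69.94)^(49/2).
= 1.05705^(49/2) = 3.893.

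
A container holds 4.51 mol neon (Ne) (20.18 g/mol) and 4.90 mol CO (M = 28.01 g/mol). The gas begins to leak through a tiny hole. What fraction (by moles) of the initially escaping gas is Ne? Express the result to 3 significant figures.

Effusion rate of each component ∝ n_i/√M_i (partial pressure × 1/√M).
x_Ne(eff) = (n_Ne/√M_Ne) / (n_Ne/√M_Ne + n_CO/√M_CO)
= (4.51/√20.18) / (4.51/√20.18 + 4.90/√28.01) = 1.004/(1.004 + 0.9258) = 0.520.

0.520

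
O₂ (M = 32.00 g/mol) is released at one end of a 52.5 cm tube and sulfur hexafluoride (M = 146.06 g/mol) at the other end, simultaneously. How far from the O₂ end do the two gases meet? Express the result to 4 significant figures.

35.76 cm

Graham's law gives d_O₂/d_SF₆ = rate_O₂/rate_SF₆ = √(M_SF₆/M_O₂) = √(146.06/32.00) = 2.136.
With d_O₂ + d_SF₆ = 52.5 cm, d_SF₆ = 52.5/(1 + 2.136) = 16.74 cm.
d_O₂ = 52.5 − 16.74 = 35.76 cm.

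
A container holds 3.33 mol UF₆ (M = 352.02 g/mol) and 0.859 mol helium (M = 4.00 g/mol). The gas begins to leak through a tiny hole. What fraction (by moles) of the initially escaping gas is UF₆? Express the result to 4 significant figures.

0.2924

Rate_i ∝ x_i/√M_i (Graham's law weighted by mole fraction), so the effusate composition follows n_i/√M_i.
So x_UF₆ in the escaping gas = (n_UF₆/√M_UF₆) / Σ(n_i/√M_i)
= (3.33/√352.02) / (3.33/√352.02 + 0.859/√4.00) = 0.1775/(0.1775 + 0.4295) = 0.2924.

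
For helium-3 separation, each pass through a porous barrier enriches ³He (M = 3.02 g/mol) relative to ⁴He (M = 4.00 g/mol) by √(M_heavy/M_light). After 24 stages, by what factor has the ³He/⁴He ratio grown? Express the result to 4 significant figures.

After 24 stages the ratio has grown by (√(4.00/3.02))^24 = (4.00/3.02)^(24/2).
= 1.32450^12 = 29.15.

29.15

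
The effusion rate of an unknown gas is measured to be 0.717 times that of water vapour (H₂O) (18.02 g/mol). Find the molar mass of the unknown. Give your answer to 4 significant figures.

35.05 g/mol

From Graham's law, rate_X/rate_H₂O = √(M_H₂O/M_X).
0.717 = √(18.02/M_X)
M_X = 18.02 / 0.717² = 18.02 / 0.5141 = 35.05 g/mol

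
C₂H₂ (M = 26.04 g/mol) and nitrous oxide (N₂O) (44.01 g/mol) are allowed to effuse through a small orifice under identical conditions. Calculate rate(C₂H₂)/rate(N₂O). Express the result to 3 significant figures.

Graham's law gives rate_C₂H₂/rate_N₂O = √(M_N₂O/M_C₂H₂) = √(44.01/26.04) = √1.690 = 1.30.

1.30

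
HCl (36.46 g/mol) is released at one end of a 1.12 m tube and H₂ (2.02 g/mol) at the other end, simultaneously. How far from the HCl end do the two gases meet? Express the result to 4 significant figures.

0.2134 m

Distances travelled in equal time are proportional to diffusion rates, so d_HCl/d_H₂ = √(M_H₂/M_HCl) = √(2.02/36.46) = 0.2354.
With d_HCl + d_H₂ = 1.12 m, d_H₂ = 1.12/(1 + 0.2354) = 0.9066 m.
d_HCl = 1.12 − 0.9066 = 0.2134 m.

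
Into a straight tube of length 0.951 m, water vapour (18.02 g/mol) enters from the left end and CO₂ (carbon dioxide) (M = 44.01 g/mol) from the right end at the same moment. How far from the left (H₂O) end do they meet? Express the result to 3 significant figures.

0.580 m

The fronts meet when d_H₂O + d_CO₂ = L with d_H₂O/d_CO₂ = √(M_CO₂/M_H₂O) (Graham's law). Here √(M_CO₂/M_H₂O) = √(44.01/18.02) = 1.563.
With d_H₂O + d_CO₂ = 0.951 m, d_CO₂ = 0.951/(1 + 1.563) = 0.3711 m.
d_H₂O = 0.951 − 0.3711 = 0.580 m.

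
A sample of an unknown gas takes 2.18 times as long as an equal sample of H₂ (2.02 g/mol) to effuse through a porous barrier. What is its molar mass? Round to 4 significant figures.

Since effusion rate ∝ 1/√M, t_X/t_H₂ = √(M_X/M_H₂).
2.18 = √(M_X/2.02)
M_X = 2.02 × 2.18² = 2.02 × 4.752 = 9.600 g/mol

9.600 g/mol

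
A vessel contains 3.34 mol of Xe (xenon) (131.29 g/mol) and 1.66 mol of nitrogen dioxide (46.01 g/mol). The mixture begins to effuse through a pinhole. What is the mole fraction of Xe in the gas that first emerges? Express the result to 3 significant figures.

The effusion rate of species i is ∝ p_i/√M_i ∝ n_i/√M_i.
So x_Xe in the escaping gas = (n_Xe/√M_Xe) / Σ(n_i/√M_i)
= (3.34/√131.29) / (3.34/√131.29 + 1.66/√46.01) = 0.2915/(0.2915 + 0.2447) = 0.544.

0.544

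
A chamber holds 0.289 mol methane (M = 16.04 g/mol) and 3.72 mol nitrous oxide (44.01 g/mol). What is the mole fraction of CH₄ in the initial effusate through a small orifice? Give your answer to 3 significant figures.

0.114

The effusion rate of species i is ∝ p_i/√M_i ∝ n_i/√M_i.
x_CH₄(eff) = (n_CH₄/√M_CH₄) / (n_CH₄/√M_CH₄ + n_N₂O/√M_N₂O)
= (0.289/√16.04) / (0.289/√16.04 + 3.72/√44.01) = 0.07216/(0.07216 + 0.5607) = 0.114.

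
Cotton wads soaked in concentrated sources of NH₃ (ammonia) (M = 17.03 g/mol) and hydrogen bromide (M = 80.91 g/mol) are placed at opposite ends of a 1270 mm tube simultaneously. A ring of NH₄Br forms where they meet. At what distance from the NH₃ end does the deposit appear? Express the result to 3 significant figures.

871 mm

Distances travelled in equal time are proportional to diffusion rates, so d_NH₃/d_HBr = √(M_HBr/M_NH₃) = √(80.91/17.03) = 2.180.
With d_NH₃ + d_HBr = 1270 mm, d_HBr = 1270/(1 + 2.180) = 399.4 mm.
d_NH₃ = 1270 − 399.4 = 871 mm.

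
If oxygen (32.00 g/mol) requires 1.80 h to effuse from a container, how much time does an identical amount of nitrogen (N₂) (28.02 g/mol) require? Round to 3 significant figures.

From Graham's law, t_N₂/t_O₂ = √(M_N₂/M_O₂) = √(28.02/32.00) = √0.8756 = 0.9357.
So the time for N₂ is 1.80 × 0.9357 = 1.68 h.

1.68 h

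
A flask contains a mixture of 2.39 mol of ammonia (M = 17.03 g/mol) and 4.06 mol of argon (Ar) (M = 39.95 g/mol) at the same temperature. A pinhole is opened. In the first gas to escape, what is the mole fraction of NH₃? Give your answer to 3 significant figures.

0.474

Each component's effusion rate ∝ (its partial pressure)·(1/√M) ∝ n_i/√M_i.
Mole fraction of NH₃ in the effusate = (n_NH₃/√M_NH₃) / (n_NH₃/√M_NH₃ + n_Ar/√M_Ar)
= (2.39/√17.03) / (2.39/√17.03 + 4.06/√39.95) = 0.5791/(0.5791 + 0.6423) = 0.474.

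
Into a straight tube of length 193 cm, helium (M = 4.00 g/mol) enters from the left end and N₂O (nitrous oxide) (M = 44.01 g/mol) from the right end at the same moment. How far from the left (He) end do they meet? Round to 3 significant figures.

The fronts meet when d_He + d_N₂O = L with d_He/d_N₂O = √(M_N₂O/M_He) (Graham's law). Here √(M_N₂O/M_He) = √(44.01/4.00) = 3.317.
With d_He + d_N₂O = 193 cm, d_N₂O = 193/(1 + 3.317) = 44.71 cm.
d_He = 193 − 44.71 = 148 cm.

148 cm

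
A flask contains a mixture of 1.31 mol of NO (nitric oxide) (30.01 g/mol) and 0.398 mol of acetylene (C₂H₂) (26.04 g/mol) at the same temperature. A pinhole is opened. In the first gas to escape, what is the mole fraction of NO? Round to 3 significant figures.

Rate_i ∝ x_i/√M_i (Graham's law weighted by mole fraction), so the effusate composition follows n_i/√M_i.
So x_NO in the escaping gas = (n_NO/√M_NO) / Σ(n_i/√M_i)
= (1.31/√30.01) / (1.31/√30.01 + 0.398/√26.04) = 0.2391/(0.2391 + 0.07799) = 0.754.

0.754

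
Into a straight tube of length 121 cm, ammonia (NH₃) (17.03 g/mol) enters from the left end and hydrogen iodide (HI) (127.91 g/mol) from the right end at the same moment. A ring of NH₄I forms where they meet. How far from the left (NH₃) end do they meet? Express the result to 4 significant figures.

88.65 cm

In equal time, each gas travels a distance ∝ its rate ∝ 1/√M, so d_NH₃/d_HI = √(M_HI/M_NH₃) = √(127.91/17.03) = 2.741.
With d_NH₃ + d_HI = 121 cm, d_HI = 121/(1 + 2.741) = 32.35 cm.
d_NH₃ = 121 − 32.35 = 88.65 cm.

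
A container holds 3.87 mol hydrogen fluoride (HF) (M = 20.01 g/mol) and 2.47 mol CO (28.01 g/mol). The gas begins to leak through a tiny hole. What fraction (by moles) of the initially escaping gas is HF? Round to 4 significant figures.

0.6496

The effusion rate of species i is ∝ p_i/√M_i ∝ n_i/√M_i.
x_HF(eff) = (n_HF/√M_HF) / (n_HF/√M_HF + n_CO/√M_CO)
= (3.87/√20.01) / (3.87/√20.01 + 2.47/√28.01) = 0.8651/(0.8651 + 0.4667) = 0.6496.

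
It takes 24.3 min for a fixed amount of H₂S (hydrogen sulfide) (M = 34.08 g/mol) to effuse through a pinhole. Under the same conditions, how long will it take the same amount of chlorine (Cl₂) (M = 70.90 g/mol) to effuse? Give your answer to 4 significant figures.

Graham's law gives t_Cl₂/t_H₂S = √(M_Cl₂/M_H₂S) = √(70.90/34.08) = √2.080 = 1.442.
So the time for Cl₂ is 24.3 × 1.442 = 35.05 min.

35.05 min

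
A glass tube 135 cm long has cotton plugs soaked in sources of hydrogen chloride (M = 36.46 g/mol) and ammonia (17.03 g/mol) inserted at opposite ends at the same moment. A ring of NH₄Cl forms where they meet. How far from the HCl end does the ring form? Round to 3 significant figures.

Graham's law gives d_HCl/d_NH₃ = rate_HCl/rate_NH₃ = √(M_NH₃/M_HCl) = √(17.03/36.46) = 0.6834.
With d_HCl + d_NH₃ = 135 cm, d_NH₃ = 135/(1 + 0.6834) = 80.19 cm.
d_HCl = 135 − 80.19 = 54.8 cm.

54.8 cm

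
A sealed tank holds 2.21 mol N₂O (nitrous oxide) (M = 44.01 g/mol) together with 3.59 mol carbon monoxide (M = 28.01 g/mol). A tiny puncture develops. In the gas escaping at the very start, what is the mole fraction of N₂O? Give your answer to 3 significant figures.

0.329

The effusion rate of species i is ∝ p_i/√M_i ∝ n_i/√M_i.
So x_N₂O in the escaping gas = (n_N₂O/√M_N₂O) / Σ(n_i/√M_i)
= (2.21/√44.01) / (2.21/√44.01 + 3.59/√28.01) = 0.3331/(0.3331 + 0.6783) = 0.329.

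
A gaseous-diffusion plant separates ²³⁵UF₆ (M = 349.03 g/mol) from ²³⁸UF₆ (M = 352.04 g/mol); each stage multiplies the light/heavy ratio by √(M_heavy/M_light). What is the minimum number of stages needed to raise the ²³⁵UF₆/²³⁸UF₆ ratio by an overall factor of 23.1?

Single-stage factor α = √(352.04/349.03), so ln α = ½ ln(1.00862) = 0.004293.
Need α^N ≥ 23.1 ⇒ N ≥ ln(23.1) / ln α = 3.140 / 0.004293 = 731.31.
Minimum whole number of stages: N = 732.

732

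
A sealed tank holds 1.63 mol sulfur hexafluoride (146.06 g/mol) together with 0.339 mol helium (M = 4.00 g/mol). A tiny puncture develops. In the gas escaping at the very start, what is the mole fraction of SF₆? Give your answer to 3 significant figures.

0.443

Effusion rate of each component ∝ n_i/√M_i (partial pressure × 1/√M).
x_SF₆(eff) = (n_SF₆/√M_SF₆) / (n_SF₆/√M_SF₆ + n_He/√M_He)
= (1.63/√146.06) / (1.63/√146.06 + 0.339/√4.00) = 0.1349/(0.1349 + 0.1695) = 0.443.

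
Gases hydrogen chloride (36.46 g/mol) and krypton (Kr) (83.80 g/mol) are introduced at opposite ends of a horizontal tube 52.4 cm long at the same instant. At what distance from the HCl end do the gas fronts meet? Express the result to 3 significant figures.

Graham's law gives d_HCl/d_Kr = rate_HCl/rate_Kr = √(M_Kr/M_HCl) = √(83.80/36.46) = 1.516.
With d_HCl + d_Kr = 52.4 cm, d_Kr = 52.4/(1 + 1.516) = 20.83 cm.
d_HCl = 52.4 − 20.83 = 31.6 cm.

31.6 cm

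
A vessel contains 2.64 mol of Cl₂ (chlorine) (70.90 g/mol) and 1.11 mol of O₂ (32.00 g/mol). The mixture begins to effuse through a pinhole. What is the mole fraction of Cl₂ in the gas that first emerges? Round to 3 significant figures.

The effusion rate of species i is ∝ p_i/√M_i ∝ n_i/√M_i.
x_Cl₂(eff) = (n_Cl₂/√M_Cl₂) / (n_Cl₂/√M_Cl₂ + n_O₂/√M_O₂)
= (2.64/√70.90) / (2.64/√70.90 + 1.11/√32.00) = 0.3135/(0.3135 + 0.1962) = 0.615.

0.615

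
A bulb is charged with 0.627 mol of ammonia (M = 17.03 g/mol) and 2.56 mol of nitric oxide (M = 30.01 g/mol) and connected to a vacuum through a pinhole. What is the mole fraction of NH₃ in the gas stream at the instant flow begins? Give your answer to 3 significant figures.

0.245

Rate_i ∝ x_i/√M_i (Graham's law weighted by mole fraction), so the effusate composition follows n_i/√M_i.
So x_NH₃ in the escaping gas = (n_NH₃/√M_NH₃) / Σ(n_i/√M_i)
= (0.627/√17.03) / (0.627/√17.03 + 2.56/√30.01) = 0.1519/(0.1519 + 0.4673) = 0.245.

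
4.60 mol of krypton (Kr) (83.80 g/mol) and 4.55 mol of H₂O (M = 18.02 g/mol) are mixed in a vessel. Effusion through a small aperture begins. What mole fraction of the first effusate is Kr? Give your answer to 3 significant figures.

0.319

Rate_i ∝ x_i/√M_i (Graham's law weighted by mole fraction), so the effusate composition follows n_i/√M_i.
Mole fraction of Kr in the effusate = (n_Kr/√M_Kr) / (n_Kr/√M_Kr + n_H₂O/√M_H₂O)
= (4.60/√83.80) / (4.60/√83.80 + 4.55/√18.02) = 0.5025/(0.5025 + 1.072) = 0.319.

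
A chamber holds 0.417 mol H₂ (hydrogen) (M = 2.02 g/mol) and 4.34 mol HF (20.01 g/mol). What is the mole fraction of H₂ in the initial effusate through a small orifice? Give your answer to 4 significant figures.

0.2322

Each component's effusion rate ∝ (its partial pressure)·(1/√M) ∝ n_i/√M_i.
Mole fraction of H₂ in the effusate = (n_H₂/√M_H₂) / (n_H₂/√M_H₂ + n_HF/√M_HF)
= (0.417/√2.02) / (0.417/√2.02 + 4.34/√20.01) = 0.2934/(0.2934 + 0.9702) = 0.2322.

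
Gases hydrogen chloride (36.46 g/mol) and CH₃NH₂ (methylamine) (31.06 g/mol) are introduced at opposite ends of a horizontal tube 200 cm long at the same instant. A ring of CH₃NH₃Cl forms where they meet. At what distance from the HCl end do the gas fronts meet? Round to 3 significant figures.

Distances travelled in equal time are proportional to diffusion rates, so d_HCl/d_CH₃NH₂ = √(M_CH₃NH₂/M_HCl) = √(31.06/36.46) = 0.9230.
With d_HCl + d_CH₃NH₂ = 200 cm, d_CH₃NH₂ = 200/(1 + 0.9230) = 104.0 cm.
d_HCl = 200 − 104.0 = 96.0 cm.

96.0 cm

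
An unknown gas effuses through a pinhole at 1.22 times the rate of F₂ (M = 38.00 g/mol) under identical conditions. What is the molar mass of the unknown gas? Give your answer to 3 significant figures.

Graham's law gives rate_X/rate_F₂ = √(M_F₂/M_X).
1.22 = √(38.00/M_X)
M_X = 38.00 / 1.22² = 38.00 / 1.488 = 25.5 g/mol

25.5 g/mol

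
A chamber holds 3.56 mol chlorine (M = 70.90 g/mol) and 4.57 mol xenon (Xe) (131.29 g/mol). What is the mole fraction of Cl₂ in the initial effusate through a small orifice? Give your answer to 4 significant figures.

Effusion rate of each component ∝ n_i/√M_i (partial pressure × 1/√M).
x_Cl₂(eff) = (n_Cl₂/√M_Cl₂) / (n_Cl₂/√M_Cl₂ + n_Xe/√M_Xe)
= (3.56/√70.90) / (3.56/√70.90 + 4.57/√131.29) = 0.4228/(0.4228 + 0.3988) = 0.5146.

0.5146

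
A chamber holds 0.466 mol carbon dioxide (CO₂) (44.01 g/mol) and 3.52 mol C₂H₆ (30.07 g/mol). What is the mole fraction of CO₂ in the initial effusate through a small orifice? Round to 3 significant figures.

Each component's effusion rate ∝ (its partial pressure)·(1/√M) ∝ n_i/√M_i.
x_CO₂(eff) = (n_CO₂/√M_CO₂) / (n_CO₂/√M_CO₂ + n_C₂H₆/√M_C₂H₆)
= (0.466/√44.01) / (0.466/√44.01 + 3.52/√30.07) = 0.07024/(0.07024 + 0.6419) = 0.0986.

0.0986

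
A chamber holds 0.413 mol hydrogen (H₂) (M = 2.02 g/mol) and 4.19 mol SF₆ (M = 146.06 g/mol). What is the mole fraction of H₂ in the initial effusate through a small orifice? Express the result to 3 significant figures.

Rate_i ∝ x_i/√M_i (Graham's law weighted by mole fraction), so the effusate composition follows n_i/√M_i.
x_H₂(eff) = (n_H₂/√M_H₂) / (n_H₂/√M_H₂ + n_SF₆/√M_SF₆)
= (0.413/√2.02) / (0.413/√2.02 + 4.19/√146.06) = 0.2906/(0.2906 + 0.3467) = 0.456.

0.456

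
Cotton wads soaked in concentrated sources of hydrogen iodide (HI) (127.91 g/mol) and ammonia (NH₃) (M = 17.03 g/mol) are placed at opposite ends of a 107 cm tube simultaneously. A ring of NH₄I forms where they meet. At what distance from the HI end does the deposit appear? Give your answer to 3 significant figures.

Distances travelled in equal time are proportional to diffusion rates, so d_HI/d_NH₃ = √(M_NH₃/M_HI) = √(17.03/127.91) = 0.3649.
With d_HI + d_NH₃ = 107 cm, d_NH₃ = 107/(1 + 0.3649) = 78.39 cm.
d_HI = 107 − 78.39 = 28.6 cm.

28.6 cm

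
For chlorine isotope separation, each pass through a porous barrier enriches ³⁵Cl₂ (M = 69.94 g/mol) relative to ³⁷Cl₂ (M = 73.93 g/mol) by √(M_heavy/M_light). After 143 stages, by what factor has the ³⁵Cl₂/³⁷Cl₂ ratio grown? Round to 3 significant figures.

52.8

The single-stage factor is √(M_heavy/M_light), so 143 stages give [√(73.93/69.94)]^143 = (73.93/69.94)^(143/2).
= 1.05705^(143/2) = 52.8.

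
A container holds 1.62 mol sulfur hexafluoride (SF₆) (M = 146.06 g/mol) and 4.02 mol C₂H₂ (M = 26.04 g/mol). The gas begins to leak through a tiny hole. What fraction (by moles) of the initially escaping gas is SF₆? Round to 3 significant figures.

0.145

Rate_i ∝ x_i/√M_i (Graham's law weighted by mole fraction), so the effusate composition follows n_i/√M_i.
Mole fraction of SF₆ in the effusate = (n_SF₆/√M_SF₆) / (n_SF₆/√M_SF₆ + n_C₂H₂/√M_C₂H₂)
= (1.62/√146.06) / (1.62/√146.06 + 4.02/√26.04) = 0.1340/(0.1340 + 0.7878) = 0.145.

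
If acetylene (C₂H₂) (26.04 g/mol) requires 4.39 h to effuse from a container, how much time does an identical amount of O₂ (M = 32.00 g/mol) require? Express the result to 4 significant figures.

From Graham's law, t_O₂/t_C₂H₂ = √(M_O₂/M_C₂H₂) = √(32.00/26.04) = √1.229 = 1.109.
So the time for O₂ is 4.39 × 1.109 = 4.867 h.

4.867 h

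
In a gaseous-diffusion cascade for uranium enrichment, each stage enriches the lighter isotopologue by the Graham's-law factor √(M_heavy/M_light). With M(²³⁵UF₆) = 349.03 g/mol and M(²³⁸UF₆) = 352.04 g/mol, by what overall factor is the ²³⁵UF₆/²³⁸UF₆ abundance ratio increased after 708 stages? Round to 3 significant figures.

After 708 stages the ratio has grown by (√(352.04/349.03))^708 = (352.04/349.03)^(708/2).
= 1.00862^354 = 20.9.

20.9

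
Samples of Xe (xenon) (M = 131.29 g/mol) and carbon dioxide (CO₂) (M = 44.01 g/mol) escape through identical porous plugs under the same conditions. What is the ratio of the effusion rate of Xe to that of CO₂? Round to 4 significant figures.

0.5790

By Graham's law, rate_Xe/rate_CO₂ = √(M_CO₂/M_Xe) = √(44.01/131.29) = √0.3352 = 0.5790.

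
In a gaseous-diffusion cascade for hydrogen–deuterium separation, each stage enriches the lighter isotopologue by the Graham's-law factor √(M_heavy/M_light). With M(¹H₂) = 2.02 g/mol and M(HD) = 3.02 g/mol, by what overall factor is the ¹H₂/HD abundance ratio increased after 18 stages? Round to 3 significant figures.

37.3

After 18 stages the ratio has grown by (√(3.02/2.02))^18 = (3.02/2.02)^(18/2).
= 1.49505^9 = 37.3.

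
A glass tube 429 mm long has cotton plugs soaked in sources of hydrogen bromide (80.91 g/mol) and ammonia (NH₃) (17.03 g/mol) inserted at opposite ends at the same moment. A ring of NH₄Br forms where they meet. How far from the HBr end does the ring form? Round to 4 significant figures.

Graham's law gives d_HBr/d_NH₃ = rate_HBr/rate_NH₃ = √(M_NH₃/M_HBr) = √(17.03/80.91) = 0.4588.
With d_HBr + d_NH₃ = 429 mm, d_NH₃ = 429/(1 + 0.4588) = 294.1 mm.
d_HBr = 429 − 294.1 = 134.9 mm.

134.9 mm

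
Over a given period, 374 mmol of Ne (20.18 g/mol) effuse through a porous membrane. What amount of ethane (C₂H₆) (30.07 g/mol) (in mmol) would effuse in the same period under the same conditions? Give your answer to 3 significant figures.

Graham's law gives rate_C₂H₆/rate_Ne = √(M_Ne/M_C₂H₆) = √(20.18/30.07) = √0.6711 = 0.8192.
So the amount for C₂H₆ is 374 × 0.8192 = 306 mmol.

306 mmol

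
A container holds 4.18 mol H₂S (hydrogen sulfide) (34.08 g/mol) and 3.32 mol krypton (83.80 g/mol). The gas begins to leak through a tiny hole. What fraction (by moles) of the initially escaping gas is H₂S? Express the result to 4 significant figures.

0.6638

Effusion rate of each component ∝ n_i/√M_i (partial pressure × 1/√M).
Mole fraction of H₂S in the effusate = (n_H₂S/√M_H₂S) / (n_H₂S/√M_H₂S + n_Kr/√M_Kr)
= (4.18/√34.08) / (4.18/√34.08 + 3.32/√83.80) = 0.7160/(0.7160 + 0.3627) = 0.6638.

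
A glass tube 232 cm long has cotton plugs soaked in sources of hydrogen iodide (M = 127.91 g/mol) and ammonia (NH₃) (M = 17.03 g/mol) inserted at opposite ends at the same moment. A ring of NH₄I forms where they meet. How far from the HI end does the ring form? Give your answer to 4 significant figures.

In equal time, each gas travels a distance ∝ its rate ∝ 1/√M, so d_HI/d_NH₃ = √(M_NH₃/M_HI) = √(17.03/127.91) = 0.3649.
With d_HI + d_NH₃ = 232 cm, d_NH₃ = 232/(1 + 0.3649) = 170.0 cm.
d_HI = 232 − 170.0 = 62.02 cm.

62.02 cm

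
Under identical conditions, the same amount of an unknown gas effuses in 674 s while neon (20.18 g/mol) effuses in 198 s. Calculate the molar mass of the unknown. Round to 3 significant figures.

Graham's law gives t_X/t_Ne = √(M_X/M_Ne).
674/198 = 3.404 = √(M_X/20.18)
M_X = 20.18 × 3.404² = 20.18 × 11.59 = 234 g/mol

234 g/mol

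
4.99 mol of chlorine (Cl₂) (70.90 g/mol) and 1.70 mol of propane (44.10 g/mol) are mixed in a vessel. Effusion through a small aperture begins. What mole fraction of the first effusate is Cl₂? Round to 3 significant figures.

0.698

The effusion rate of species i is ∝ p_i/√M_i ∝ n_i/√M_i.
Mole fraction of Cl₂ in the effusate = (n_Cl₂/√M_Cl₂) / (n_Cl₂/√M_Cl₂ + n_C₃H₈/√M_C₃H₈)
= (4.99/√70.90) / (4.99/√70.90 + 1.70/√44.10) = 0.5926/(0.5926 + 0.2560) = 0.698.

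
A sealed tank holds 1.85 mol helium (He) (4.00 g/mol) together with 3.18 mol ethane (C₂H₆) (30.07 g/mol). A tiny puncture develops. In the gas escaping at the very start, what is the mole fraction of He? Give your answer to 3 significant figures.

Effusion rate of each component ∝ n_i/√M_i (partial pressure × 1/√M).
Mole fraction of He in the effusate = (n_He/√M_He) / (n_He/√M_He + n_C₂H₆/√M_C₂H₆)
= (1.85/√4.00) / (1.85/√4.00 + 3.18/√30.07) = 0.9250/(0.9250 + 0.5799) = 0.615.

0.615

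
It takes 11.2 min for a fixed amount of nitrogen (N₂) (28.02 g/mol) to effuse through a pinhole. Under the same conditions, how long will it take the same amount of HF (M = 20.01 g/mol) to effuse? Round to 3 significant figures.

Graham's law gives t_HF/t_N₂ = √(M_HF/M_N₂) = √(20.01/28.02) = √0.7141 = 0.8451.
So the time for HF is 11.2 × 0.8451 = 9.46 min.

9.46 min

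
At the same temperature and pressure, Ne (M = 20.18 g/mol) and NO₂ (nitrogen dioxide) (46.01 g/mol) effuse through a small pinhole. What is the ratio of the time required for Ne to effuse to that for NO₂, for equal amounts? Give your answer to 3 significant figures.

From Graham's law, t_Ne/t_NO₂ = √(M_Ne/M_NO₂) = √(20.18/46.01) = √0.4386 = 0.662.

0.662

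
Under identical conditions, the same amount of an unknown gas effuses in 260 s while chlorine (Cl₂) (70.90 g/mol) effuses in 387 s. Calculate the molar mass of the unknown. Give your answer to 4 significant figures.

Since effusion rate ∝ 1/√M, t_X/t_Cl₂ = √(M_X/M_Cl₂).
260/387 = 0.6718 = √(M_X/70.90)
M_X = 70.90 × 0.6718² = 70.90 × 0.4514 = 32.00 g/mol

32.00 g/mol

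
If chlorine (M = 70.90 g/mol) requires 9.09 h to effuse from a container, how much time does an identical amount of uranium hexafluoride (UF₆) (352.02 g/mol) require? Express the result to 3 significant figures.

From Graham's law, t_UF₆/t_Cl₂ = √(M_UF₆/M_Cl₂) = √(352.02/70.90) = √4.965 = 2.228.
So the time for UF₆ is 9.09 × 2.228 = 20.3 h.

20.3 h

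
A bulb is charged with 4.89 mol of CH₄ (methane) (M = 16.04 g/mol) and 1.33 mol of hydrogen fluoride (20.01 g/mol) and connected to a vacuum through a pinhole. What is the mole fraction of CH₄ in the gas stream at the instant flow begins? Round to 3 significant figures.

Effusion rate of each component ∝ n_i/√M_i (partial pressure × 1/√M).
Mole fraction of CH₄ in the effusate = (n_CH₄/√M_CH₄) / (n_CH₄/√M_CH₄ + n_HF/√M_HF)
= (4.89/√16.04) / (4.89/√16.04 + 1.33/√20.01) = 1.221/(1.221 + 0.2973) = 0.804.

0.804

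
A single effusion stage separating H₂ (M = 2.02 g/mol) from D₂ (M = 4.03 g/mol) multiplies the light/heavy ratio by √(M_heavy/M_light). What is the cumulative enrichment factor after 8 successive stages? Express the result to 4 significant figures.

15.84

After 8 stages the ratio has grown by (√(4.03/2.02))^8 = (4.03/2.02)^(8/2).
= 1.99505^4 = 15.84.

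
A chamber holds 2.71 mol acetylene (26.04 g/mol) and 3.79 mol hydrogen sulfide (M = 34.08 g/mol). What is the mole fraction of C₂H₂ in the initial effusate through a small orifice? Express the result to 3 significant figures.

0.450

Effusion rate of each component ∝ n_i/√M_i (partial pressure × 1/√M).
Mole fraction of C₂H₂ in the effusate = (n_C₂H₂/√M_C₂H₂) / (n_C₂H₂/√M_C₂H₂ + n_H₂S/√M_H₂S)
= (2.71/√26.04) / (2.71/√26.04 + 3.79/√34.08) = 0.5311/(0.5311 + 0.6492) = 0.450.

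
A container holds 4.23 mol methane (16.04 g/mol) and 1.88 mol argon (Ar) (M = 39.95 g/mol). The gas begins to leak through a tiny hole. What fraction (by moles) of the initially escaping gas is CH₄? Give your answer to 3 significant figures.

Each component's effusion rate ∝ (its partial pressure)·(1/√M) ∝ n_i/√M_i.
Mole fraction of CH₄ in the effusate = (n_CH₄/√M_CH₄) / (n_CH₄/√M_CH₄ + n_Ar/√M_Ar)
= (4.23/√16.04) / (4.23/√16.04 + 1.88/√39.95) = 1.056/(1.056 + 0.2974) = 0.780.

0.780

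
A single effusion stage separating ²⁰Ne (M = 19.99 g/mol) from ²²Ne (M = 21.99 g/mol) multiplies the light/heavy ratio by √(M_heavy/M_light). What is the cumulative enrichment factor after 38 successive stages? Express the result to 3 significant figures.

The single-stage factor is √(M_heavy/M_light), so 38 stages give [√(21.99/19.99)]^38 = (21.99/19.99)^(38/2).
= 1.10005^19 = 6.12.

6.12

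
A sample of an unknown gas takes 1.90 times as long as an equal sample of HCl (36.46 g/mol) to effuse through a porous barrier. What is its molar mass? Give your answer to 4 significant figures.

By Graham's law, t_X/t_HCl = √(M_X/M_HCl).
1.90 = √(M_X/36.46)
M_X = 36.46 × 1.90² = 36.46 × 3.610 = 131.6 g/mol

131.6 g/mol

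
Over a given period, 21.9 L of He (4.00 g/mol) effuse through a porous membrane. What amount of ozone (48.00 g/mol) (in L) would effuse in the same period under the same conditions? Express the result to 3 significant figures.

By Graham's law, rate_O₃/rate_He = √(M_He/M_O₃) = √(4.00/48.00) = √0.08333 = 0.2887.
So the volume for O₃ is 21.9 × 0.2887 = 6.32 L.

6.32 L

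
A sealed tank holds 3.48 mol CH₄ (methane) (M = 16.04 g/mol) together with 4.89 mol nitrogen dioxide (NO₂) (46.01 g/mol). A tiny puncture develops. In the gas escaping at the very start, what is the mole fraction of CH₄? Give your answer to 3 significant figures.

Each component's effusion rate ∝ (its partial pressure)·(1/√M) ∝ n_i/√M_i.
x_CH₄(eff) = (n_CH₄/√M_CH₄) / (n_CH₄/√M_CH₄ + n_NO₂/√M_NO₂)
= (3.48/√16.04) / (3.48/√16.04 + 4.89/√46.01) = 0.8689/(0.8689 + 0.7209) = 0.547.

0.547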